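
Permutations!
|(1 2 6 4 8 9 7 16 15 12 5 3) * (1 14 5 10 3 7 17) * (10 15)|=|(1 2 6 4 8 9 17)(3 14 5 7 16 10)(12 15)|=42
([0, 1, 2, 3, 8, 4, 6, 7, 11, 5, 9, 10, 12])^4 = (12)(4 9 11)(5 10 8)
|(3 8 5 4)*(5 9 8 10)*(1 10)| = 10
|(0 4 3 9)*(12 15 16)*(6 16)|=4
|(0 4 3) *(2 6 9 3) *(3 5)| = |(0 4 2 6 9 5 3)| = 7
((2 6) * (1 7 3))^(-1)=((1 7 3)(2 6))^(-1)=(1 3 7)(2 6)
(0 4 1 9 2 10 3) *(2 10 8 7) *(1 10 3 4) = (0 1 9 3)(2 8 7)(4 10) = [1, 9, 8, 0, 10, 5, 6, 2, 7, 3, 4]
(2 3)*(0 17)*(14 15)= (0 17)(2 3)(14 15)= [17, 1, 3, 2, 4, 5, 6, 7, 8, 9, 10, 11, 12, 13, 15, 14, 16, 0]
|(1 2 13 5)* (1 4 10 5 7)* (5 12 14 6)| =12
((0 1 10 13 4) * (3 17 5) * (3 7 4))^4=((0 1 10 13 3 17 5 7 4))^4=(0 3 4 13 7 10 5 1 17)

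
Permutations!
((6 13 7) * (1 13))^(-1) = ((1 13 7 6))^(-1) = (1 6 7 13)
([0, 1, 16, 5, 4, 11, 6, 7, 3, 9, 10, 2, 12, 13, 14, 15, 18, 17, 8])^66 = (2 8 11 18 5 16 3)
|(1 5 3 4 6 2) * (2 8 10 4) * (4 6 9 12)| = |(1 5 3 2)(4 9 12)(6 8 10)| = 12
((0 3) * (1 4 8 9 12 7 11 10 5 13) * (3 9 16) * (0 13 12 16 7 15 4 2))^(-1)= (0 2 1 13 3 16 9)(4 15 12 5 10 11 7 8)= ((0 9 16 3 13 1 2)(4 8 7 11 10 5 12 15))^(-1)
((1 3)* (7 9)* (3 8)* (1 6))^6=(9)(1 3)(6 8)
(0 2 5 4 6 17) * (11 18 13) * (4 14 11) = (0 2 5 14 11 18 13 4 6 17) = [2, 1, 5, 3, 6, 14, 17, 7, 8, 9, 10, 18, 12, 4, 11, 15, 16, 0, 13]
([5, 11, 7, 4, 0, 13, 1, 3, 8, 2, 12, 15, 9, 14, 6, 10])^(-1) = [4, 6, 9, 7, 3, 0, 14, 2, 8, 12, 15, 1, 10, 5, 13, 11]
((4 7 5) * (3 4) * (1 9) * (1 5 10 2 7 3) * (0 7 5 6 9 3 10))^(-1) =((0 7)(1 3 4 10 2 5)(6 9))^(-1) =(0 7)(1 5 2 10 4 3)(6 9)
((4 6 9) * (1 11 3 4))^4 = ((1 11 3 4 6 9))^4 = (1 6 3)(4 11 9)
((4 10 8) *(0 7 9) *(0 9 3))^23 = ((0 7 3)(4 10 8))^23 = (0 3 7)(4 8 10)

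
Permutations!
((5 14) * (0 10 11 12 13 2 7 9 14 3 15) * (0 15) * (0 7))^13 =((15)(0 10 11 12 13 2)(3 7 9 14 5))^13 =(15)(0 10 11 12 13 2)(3 14 7 5 9)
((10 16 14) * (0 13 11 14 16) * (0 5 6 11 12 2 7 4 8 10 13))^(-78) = (16)(2 12 13 14 11 6 5 10 8 4 7)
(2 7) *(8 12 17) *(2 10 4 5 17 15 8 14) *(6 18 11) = (2 7 10 4 5 17 14)(6 18 11)(8 12 15) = [0, 1, 7, 3, 5, 17, 18, 10, 12, 9, 4, 6, 15, 13, 2, 8, 16, 14, 11]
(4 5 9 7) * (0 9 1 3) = (0 9 7 4 5 1 3) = [9, 3, 2, 0, 5, 1, 6, 4, 8, 7]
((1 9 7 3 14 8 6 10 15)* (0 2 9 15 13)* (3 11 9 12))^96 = (15)(0 6 3)(2 10 14)(8 12 13)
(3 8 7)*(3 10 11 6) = [0, 1, 2, 8, 4, 5, 3, 10, 7, 9, 11, 6] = (3 8 7 10 11 6)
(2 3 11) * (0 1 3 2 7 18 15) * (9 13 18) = (0 1 3 11 7 9 13 18 15) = [1, 3, 2, 11, 4, 5, 6, 9, 8, 13, 10, 7, 12, 18, 14, 0, 16, 17, 15]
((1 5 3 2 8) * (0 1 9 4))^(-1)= (0 4 9 8 2 3 5 1)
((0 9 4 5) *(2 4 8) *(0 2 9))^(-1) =(2 5 4)(8 9) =((2 4 5)(8 9))^(-1)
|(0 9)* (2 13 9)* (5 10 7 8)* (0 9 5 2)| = 6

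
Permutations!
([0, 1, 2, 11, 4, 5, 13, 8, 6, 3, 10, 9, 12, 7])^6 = [0, 1, 2, 3, 4, 5, 7, 6, 13, 9, 10, 11, 12, 8]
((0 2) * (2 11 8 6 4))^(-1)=(0 2 4 6 8 11)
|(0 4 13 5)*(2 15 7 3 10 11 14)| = 28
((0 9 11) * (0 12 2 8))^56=((0 9 11 12 2 8))^56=(0 11 2)(8 9 12)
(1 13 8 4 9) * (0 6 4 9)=(0 6 4)(1 13 8 9)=[6, 13, 2, 3, 0, 5, 4, 7, 9, 1, 10, 11, 12, 8]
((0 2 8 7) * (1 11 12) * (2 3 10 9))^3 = (12)(0 9 7 10 8 3 2)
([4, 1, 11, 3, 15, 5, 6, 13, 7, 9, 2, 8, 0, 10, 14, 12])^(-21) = (0 12 15 4)(2 7)(8 10)(11 13)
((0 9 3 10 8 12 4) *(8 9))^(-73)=(0 4 12 8)(3 9 10)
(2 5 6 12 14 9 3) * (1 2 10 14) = (1 2 5 6 12)(3 10 14 9) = [0, 2, 5, 10, 4, 6, 12, 7, 8, 3, 14, 11, 1, 13, 9]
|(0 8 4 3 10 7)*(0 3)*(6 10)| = 12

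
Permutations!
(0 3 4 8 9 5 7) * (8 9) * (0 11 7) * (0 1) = (0 3 4 9 5 1)(7 11) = [3, 0, 2, 4, 9, 1, 6, 11, 8, 5, 10, 7]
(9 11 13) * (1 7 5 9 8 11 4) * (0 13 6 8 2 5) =(0 13 2 5 9 4 1 7)(6 8 11) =[13, 7, 5, 3, 1, 9, 8, 0, 11, 4, 10, 6, 12, 2]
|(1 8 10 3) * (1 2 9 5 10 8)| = |(2 9 5 10 3)| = 5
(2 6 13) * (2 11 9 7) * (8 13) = (2 6 8 13 11 9 7) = [0, 1, 6, 3, 4, 5, 8, 2, 13, 7, 10, 9, 12, 11]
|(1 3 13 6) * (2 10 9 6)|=7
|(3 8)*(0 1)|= |(0 1)(3 8)|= 2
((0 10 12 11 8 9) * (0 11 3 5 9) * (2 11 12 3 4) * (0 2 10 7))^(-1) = (0 7)(2 8 11)(3 10 4 12 9 5)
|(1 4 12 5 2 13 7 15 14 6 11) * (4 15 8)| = |(1 15 14 6 11)(2 13 7 8 4 12 5)| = 35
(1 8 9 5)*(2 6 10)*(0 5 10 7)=[5, 8, 6, 3, 4, 1, 7, 0, 9, 10, 2]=(0 5 1 8 9 10 2 6 7)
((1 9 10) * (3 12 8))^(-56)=(1 9 10)(3 12 8)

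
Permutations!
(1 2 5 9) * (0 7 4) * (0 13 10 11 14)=(0 7 4 13 10 11 14)(1 2 5 9)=[7, 2, 5, 3, 13, 9, 6, 4, 8, 1, 11, 14, 12, 10, 0]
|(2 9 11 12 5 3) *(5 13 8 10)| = |(2 9 11 12 13 8 10 5 3)| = 9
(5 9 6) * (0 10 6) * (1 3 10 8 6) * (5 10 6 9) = (0 8 9)(1 3 6 10) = [8, 3, 2, 6, 4, 5, 10, 7, 9, 0, 1]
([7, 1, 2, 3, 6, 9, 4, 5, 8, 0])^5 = (0 7 5 9)(4 6)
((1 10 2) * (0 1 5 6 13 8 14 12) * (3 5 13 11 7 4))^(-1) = ((0 1 10 2 13 8 14 12)(3 5 6 11 7 4))^(-1) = (0 12 14 8 13 2 10 1)(3 4 7 11 6 5)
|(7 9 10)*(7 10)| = 2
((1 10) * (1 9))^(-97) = ((1 10 9))^(-97) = (1 9 10)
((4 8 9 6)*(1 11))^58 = ((1 11)(4 8 9 6))^58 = (11)(4 9)(6 8)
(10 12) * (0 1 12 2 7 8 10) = (0 1 12)(2 7 8 10) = [1, 12, 7, 3, 4, 5, 6, 8, 10, 9, 2, 11, 0]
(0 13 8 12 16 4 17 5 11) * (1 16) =[13, 16, 2, 3, 17, 11, 6, 7, 12, 9, 10, 0, 1, 8, 14, 15, 4, 5] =(0 13 8 12 1 16 4 17 5 11)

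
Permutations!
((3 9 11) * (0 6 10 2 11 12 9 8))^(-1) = ((0 6 10 2 11 3 8)(9 12))^(-1) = (0 8 3 11 2 10 6)(9 12)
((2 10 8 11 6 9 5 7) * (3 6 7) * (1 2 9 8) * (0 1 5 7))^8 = ((0 1 2 10 5 3 6 8 11)(7 9))^8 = (0 11 8 6 3 5 10 2 1)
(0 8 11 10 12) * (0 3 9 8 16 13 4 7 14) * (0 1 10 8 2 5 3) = (0 16 13 4 7 14 1 10 12)(2 5 3 9)(8 11) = [16, 10, 5, 9, 7, 3, 6, 14, 11, 2, 12, 8, 0, 4, 1, 15, 13]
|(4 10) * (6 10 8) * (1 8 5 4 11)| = |(1 8 6 10 11)(4 5)| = 10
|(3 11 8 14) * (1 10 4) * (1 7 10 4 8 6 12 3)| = 12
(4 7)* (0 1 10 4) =[1, 10, 2, 3, 7, 5, 6, 0, 8, 9, 4] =(0 1 10 4 7)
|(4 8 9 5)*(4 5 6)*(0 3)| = 4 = |(0 3)(4 8 9 6)|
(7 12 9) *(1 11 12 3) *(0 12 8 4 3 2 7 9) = (0 12)(1 11 8 4 3)(2 7) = [12, 11, 7, 1, 3, 5, 6, 2, 4, 9, 10, 8, 0]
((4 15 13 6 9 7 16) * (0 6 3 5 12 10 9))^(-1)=(0 6)(3 13 15 4 16 7 9 10 12 5)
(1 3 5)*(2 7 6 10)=(1 3 5)(2 7 6 10)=[0, 3, 7, 5, 4, 1, 10, 6, 8, 9, 2]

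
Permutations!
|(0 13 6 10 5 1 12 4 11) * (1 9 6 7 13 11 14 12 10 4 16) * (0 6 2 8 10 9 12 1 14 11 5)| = |(0 5 12 16 14 1 9 2 8 10)(4 11 6)(7 13)| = 30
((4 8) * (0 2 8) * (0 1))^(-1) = ((0 2 8 4 1))^(-1) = (0 1 4 8 2)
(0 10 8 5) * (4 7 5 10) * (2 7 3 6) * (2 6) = (0 4 3 2 7 5)(8 10) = [4, 1, 7, 2, 3, 0, 6, 5, 10, 9, 8]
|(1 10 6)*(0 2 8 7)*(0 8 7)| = |(0 2 7 8)(1 10 6)| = 12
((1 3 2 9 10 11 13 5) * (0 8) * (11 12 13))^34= ((0 8)(1 3 2 9 10 12 13 5))^34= (1 2 10 13)(3 9 12 5)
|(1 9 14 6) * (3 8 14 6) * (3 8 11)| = 6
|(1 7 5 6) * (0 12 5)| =|(0 12 5 6 1 7)| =6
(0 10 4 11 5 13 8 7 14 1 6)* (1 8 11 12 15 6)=(0 10 4 12 15 6)(5 13 11)(7 14 8)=[10, 1, 2, 3, 12, 13, 0, 14, 7, 9, 4, 5, 15, 11, 8, 6]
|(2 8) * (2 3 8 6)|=|(2 6)(3 8)|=2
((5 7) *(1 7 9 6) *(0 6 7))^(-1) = ((0 6 1)(5 9 7))^(-1) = (0 1 6)(5 7 9)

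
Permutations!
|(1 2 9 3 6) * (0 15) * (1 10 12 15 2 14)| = 8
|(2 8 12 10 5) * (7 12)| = |(2 8 7 12 10 5)| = 6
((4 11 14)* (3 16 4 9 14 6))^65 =((3 16 4 11 6)(9 14))^65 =(16)(9 14)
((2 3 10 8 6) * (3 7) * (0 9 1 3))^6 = (0 6 3)(1 7 8)(2 10 9)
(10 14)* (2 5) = [0, 1, 5, 3, 4, 2, 6, 7, 8, 9, 14, 11, 12, 13, 10] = (2 5)(10 14)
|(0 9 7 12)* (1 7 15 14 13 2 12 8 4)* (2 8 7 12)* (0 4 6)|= |(0 9 15 14 13 8 6)(1 12 4)|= 21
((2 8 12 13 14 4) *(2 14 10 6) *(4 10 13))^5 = (2 10 4 8 6 14 12)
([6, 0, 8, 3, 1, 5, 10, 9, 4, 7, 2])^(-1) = (0 1 4 8 2 10 6)(7 9)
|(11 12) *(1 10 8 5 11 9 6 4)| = 9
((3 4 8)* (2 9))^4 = (9)(3 4 8)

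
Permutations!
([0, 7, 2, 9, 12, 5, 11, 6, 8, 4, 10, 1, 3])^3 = [0, 11, 2, 12, 9, 5, 7, 1, 8, 3, 10, 6, 4]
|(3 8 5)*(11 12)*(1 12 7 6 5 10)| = |(1 12 11 7 6 5 3 8 10)| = 9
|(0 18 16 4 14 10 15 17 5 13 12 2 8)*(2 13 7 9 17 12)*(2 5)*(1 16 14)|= |(0 18 14 10 15 12 13 5 7 9 17 2 8)(1 16 4)|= 39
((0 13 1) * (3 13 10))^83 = (0 13 10 1 3) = ((0 10 3 13 1))^83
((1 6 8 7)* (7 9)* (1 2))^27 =(1 9)(2 8)(6 7) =((1 6 8 9 7 2))^27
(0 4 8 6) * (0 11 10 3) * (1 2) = (0 4 8 6 11 10 3)(1 2) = [4, 2, 1, 0, 8, 5, 11, 7, 6, 9, 3, 10]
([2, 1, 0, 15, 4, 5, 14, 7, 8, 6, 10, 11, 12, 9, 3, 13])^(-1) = [2, 1, 0, 14, 4, 5, 9, 7, 8, 13, 10, 11, 12, 15, 6, 3]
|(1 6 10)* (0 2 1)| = 5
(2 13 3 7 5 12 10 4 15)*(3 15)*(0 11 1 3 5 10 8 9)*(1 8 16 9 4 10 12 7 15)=[11, 3, 13, 15, 5, 7, 6, 12, 4, 0, 10, 8, 16, 1, 14, 2, 9]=(0 11 8 4 5 7 12 16 9)(1 3 15 2 13)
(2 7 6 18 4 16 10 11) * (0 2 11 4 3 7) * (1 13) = (0 2)(1 13)(3 7 6 18)(4 16 10) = [2, 13, 0, 7, 16, 5, 18, 6, 8, 9, 4, 11, 12, 1, 14, 15, 10, 17, 3]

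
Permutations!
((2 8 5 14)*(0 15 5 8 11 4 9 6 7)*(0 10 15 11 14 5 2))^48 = ((0 11 4 9 6 7 10 15 2 14))^48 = (0 2 10 6 4)(7 9 11 14 15)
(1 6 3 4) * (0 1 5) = (0 1 6 3 4 5) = [1, 6, 2, 4, 5, 0, 3]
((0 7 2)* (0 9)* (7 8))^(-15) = (9)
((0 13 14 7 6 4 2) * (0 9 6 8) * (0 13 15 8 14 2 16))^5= (0 9 15 6 8 4 13 16 2)(7 14)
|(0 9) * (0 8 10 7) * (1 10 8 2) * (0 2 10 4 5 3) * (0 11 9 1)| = |(0 1 4 5 3 11 9 10 7 2)| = 10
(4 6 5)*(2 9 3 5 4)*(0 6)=(0 6 4)(2 9 3 5)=[6, 1, 9, 5, 0, 2, 4, 7, 8, 3]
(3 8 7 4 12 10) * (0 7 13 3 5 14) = (0 7 4 12 10 5 14)(3 8 13) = [7, 1, 2, 8, 12, 14, 6, 4, 13, 9, 5, 11, 10, 3, 0]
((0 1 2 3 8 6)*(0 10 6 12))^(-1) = ((0 1 2 3 8 12)(6 10))^(-1) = (0 12 8 3 2 1)(6 10)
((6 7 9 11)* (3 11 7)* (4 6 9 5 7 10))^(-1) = (3 6 4 10 9 11)(5 7)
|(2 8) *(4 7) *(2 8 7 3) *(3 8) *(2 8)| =|(2 7 4)(3 8)| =6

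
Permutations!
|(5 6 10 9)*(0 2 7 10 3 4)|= 9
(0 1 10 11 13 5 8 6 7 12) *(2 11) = [1, 10, 11, 3, 4, 8, 7, 12, 6, 9, 2, 13, 0, 5] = (0 1 10 2 11 13 5 8 6 7 12)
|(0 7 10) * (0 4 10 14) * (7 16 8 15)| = |(0 16 8 15 7 14)(4 10)| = 6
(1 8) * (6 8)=(1 6 8)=[0, 6, 2, 3, 4, 5, 8, 7, 1]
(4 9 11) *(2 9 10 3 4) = (2 9 11)(3 4 10) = [0, 1, 9, 4, 10, 5, 6, 7, 8, 11, 3, 2]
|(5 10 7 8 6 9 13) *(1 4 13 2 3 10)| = |(1 4 13 5)(2 3 10 7 8 6 9)| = 28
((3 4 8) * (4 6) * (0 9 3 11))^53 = ((0 9 3 6 4 8 11))^53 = (0 4 9 8 3 11 6)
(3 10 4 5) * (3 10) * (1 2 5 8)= [0, 2, 5, 3, 8, 10, 6, 7, 1, 9, 4]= (1 2 5 10 4 8)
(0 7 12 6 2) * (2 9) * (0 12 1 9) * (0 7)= (1 9 2 12 6 7)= [0, 9, 12, 3, 4, 5, 7, 1, 8, 2, 10, 11, 6]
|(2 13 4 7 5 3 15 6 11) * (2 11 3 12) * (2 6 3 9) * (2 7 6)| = |(2 13 4 6 9 7 5 12)(3 15)| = 8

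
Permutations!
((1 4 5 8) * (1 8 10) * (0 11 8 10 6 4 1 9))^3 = ((0 11 8 10 9)(4 5 6))^3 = (0 10 11 9 8)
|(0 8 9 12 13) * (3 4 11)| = |(0 8 9 12 13)(3 4 11)| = 15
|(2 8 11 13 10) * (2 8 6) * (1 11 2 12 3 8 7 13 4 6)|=24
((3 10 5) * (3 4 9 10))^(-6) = ((4 9 10 5))^(-6) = (4 10)(5 9)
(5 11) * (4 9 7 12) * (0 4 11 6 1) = (0 4 9 7 12 11 5 6 1) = [4, 0, 2, 3, 9, 6, 1, 12, 8, 7, 10, 5, 11]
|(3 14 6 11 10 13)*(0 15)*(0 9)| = 6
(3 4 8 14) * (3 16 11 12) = (3 4 8 14 16 11 12) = [0, 1, 2, 4, 8, 5, 6, 7, 14, 9, 10, 12, 3, 13, 16, 15, 11]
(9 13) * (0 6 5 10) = [6, 1, 2, 3, 4, 10, 5, 7, 8, 13, 0, 11, 12, 9] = (0 6 5 10)(9 13)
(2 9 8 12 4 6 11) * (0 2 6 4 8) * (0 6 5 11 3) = (0 2 9 6 3)(5 11)(8 12) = [2, 1, 9, 0, 4, 11, 3, 7, 12, 6, 10, 5, 8]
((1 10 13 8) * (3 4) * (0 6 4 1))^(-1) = (0 8 13 10 1 3 4 6)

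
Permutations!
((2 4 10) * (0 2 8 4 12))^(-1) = (0 12 2)(4 8 10)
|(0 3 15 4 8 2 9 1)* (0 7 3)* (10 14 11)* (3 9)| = 15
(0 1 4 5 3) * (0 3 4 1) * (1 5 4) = (1 5) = [0, 5, 2, 3, 4, 1]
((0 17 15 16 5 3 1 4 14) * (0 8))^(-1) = ((0 17 15 16 5 3 1 4 14 8))^(-1) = (0 8 14 4 1 3 5 16 15 17)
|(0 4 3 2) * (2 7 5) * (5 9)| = |(0 4 3 7 9 5 2)| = 7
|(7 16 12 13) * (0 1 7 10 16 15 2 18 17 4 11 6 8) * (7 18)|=24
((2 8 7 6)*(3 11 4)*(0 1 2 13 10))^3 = ((0 1 2 8 7 6 13 10)(3 11 4))^3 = (0 8 13 1 7 10 2 6)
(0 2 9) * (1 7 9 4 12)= [2, 7, 4, 3, 12, 5, 6, 9, 8, 0, 10, 11, 1]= (0 2 4 12 1 7 9)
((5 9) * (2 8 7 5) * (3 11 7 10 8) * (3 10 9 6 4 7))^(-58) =((2 10 8 9)(3 11)(4 7 5 6))^(-58) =(11)(2 8)(4 5)(6 7)(9 10)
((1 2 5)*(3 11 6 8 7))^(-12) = ((1 2 5)(3 11 6 8 7))^(-12) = (3 8 11 7 6)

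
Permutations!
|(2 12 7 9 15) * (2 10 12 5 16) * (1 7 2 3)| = 10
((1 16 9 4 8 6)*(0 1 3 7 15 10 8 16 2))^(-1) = ((0 1 2)(3 7 15 10 8 6)(4 16 9))^(-1) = (0 2 1)(3 6 8 10 15 7)(4 9 16)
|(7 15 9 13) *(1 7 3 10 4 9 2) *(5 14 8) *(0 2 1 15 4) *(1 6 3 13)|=12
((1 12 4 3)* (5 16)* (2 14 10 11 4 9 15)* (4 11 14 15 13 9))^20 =(16)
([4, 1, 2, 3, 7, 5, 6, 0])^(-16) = [7, 1, 2, 3, 0, 5, 6, 4]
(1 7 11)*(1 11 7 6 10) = (11)(1 6 10) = [0, 6, 2, 3, 4, 5, 10, 7, 8, 9, 1, 11]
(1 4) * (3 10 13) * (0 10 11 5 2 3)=(0 10 13)(1 4)(2 3 11 5)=[10, 4, 3, 11, 1, 2, 6, 7, 8, 9, 13, 5, 12, 0]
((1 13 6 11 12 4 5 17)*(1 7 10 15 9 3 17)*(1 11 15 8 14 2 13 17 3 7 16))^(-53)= ((1 17 16)(2 13 6 15 9 7 10 8 14)(4 5 11 12))^(-53)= (1 17 16)(2 13 6 15 9 7 10 8 14)(4 12 11 5)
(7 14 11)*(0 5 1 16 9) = [5, 16, 2, 3, 4, 1, 6, 14, 8, 0, 10, 7, 12, 13, 11, 15, 9] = (0 5 1 16 9)(7 14 11)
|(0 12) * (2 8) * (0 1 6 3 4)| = |(0 12 1 6 3 4)(2 8)| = 6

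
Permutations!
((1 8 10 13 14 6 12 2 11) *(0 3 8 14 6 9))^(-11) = (0 3 8 10 13 6 12 2 11 1 14 9)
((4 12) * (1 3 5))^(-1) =(1 5 3)(4 12)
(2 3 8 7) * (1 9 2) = (1 9 2 3 8 7) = [0, 9, 3, 8, 4, 5, 6, 1, 7, 2]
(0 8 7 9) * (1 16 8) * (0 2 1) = [0, 16, 1, 3, 4, 5, 6, 9, 7, 2, 10, 11, 12, 13, 14, 15, 8] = (1 16 8 7 9 2)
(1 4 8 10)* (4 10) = [0, 10, 2, 3, 8, 5, 6, 7, 4, 9, 1] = (1 10)(4 8)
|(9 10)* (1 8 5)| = |(1 8 5)(9 10)| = 6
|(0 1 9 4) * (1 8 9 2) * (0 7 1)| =7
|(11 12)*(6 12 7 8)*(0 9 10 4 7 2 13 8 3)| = 6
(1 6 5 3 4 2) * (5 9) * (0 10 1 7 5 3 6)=(0 10 1)(2 7 5 6 9 3 4)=[10, 0, 7, 4, 2, 6, 9, 5, 8, 3, 1]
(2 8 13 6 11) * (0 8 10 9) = (0 8 13 6 11 2 10 9) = [8, 1, 10, 3, 4, 5, 11, 7, 13, 0, 9, 2, 12, 6]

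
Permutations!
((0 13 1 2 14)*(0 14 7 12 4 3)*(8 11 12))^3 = (14)(0 2 11 3 1 8 4 13 7 12) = ((14)(0 13 1 2 7 8 11 12 4 3))^3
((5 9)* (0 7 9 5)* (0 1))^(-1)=(0 1 9 7)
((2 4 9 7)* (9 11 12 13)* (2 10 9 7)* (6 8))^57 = (2 4 11 12 13 7 10 9)(6 8)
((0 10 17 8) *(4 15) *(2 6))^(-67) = (0 10 17 8)(2 6)(4 15)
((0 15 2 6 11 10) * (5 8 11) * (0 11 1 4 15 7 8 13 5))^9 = (0 7 8 1 4 15 2 6)(5 13)(10 11)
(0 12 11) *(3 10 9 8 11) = (0 12 3 10 9 8 11) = [12, 1, 2, 10, 4, 5, 6, 7, 11, 8, 9, 0, 3]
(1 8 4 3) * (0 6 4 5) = (0 6 4 3 1 8 5) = [6, 8, 2, 1, 3, 0, 4, 7, 5]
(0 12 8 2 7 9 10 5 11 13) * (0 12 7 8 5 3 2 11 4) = (0 7 9 10 3 2 8 11 13 12 5 4) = [7, 1, 8, 2, 0, 4, 6, 9, 11, 10, 3, 13, 5, 12]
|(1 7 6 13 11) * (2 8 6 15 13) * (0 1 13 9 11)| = |(0 1 7 15 9 11 13)(2 8 6)| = 21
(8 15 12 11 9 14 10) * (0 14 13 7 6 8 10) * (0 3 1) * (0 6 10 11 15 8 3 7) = [14, 6, 2, 1, 4, 5, 3, 10, 8, 13, 11, 9, 15, 0, 7, 12] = (0 14 7 10 11 9 13)(1 6 3)(12 15)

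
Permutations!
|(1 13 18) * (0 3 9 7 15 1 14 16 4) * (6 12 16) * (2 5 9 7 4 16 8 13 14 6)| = 10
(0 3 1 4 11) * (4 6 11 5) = (0 3 1 6 11)(4 5) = [3, 6, 2, 1, 5, 4, 11, 7, 8, 9, 10, 0]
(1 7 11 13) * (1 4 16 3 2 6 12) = (1 7 11 13 4 16 3 2 6 12) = [0, 7, 6, 2, 16, 5, 12, 11, 8, 9, 10, 13, 1, 4, 14, 15, 3]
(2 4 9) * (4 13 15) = (2 13 15 4 9) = [0, 1, 13, 3, 9, 5, 6, 7, 8, 2, 10, 11, 12, 15, 14, 4]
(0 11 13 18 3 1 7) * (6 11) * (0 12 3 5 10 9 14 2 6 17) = (0 17)(1 7 12 3)(2 6 11 13 18 5 10 9 14) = [17, 7, 6, 1, 4, 10, 11, 12, 8, 14, 9, 13, 3, 18, 2, 15, 16, 0, 5]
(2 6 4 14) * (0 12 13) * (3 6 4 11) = (0 12 13)(2 4 14)(3 6 11) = [12, 1, 4, 6, 14, 5, 11, 7, 8, 9, 10, 3, 13, 0, 2]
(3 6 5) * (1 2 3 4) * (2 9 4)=[0, 9, 3, 6, 1, 2, 5, 7, 8, 4]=(1 9 4)(2 3 6 5)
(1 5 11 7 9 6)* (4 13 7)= [0, 5, 2, 3, 13, 11, 1, 9, 8, 6, 10, 4, 12, 7]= (1 5 11 4 13 7 9 6)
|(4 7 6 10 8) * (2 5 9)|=|(2 5 9)(4 7 6 10 8)|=15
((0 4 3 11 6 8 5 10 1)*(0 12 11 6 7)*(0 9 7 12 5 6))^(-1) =(0 3 4)(1 10 5)(6 8)(7 9)(11 12)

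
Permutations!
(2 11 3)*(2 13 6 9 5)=(2 11 3 13 6 9 5)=[0, 1, 11, 13, 4, 2, 9, 7, 8, 5, 10, 3, 12, 6]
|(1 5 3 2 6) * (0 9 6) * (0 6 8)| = 15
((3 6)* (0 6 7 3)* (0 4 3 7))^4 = ((7)(0 6 4 3))^4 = (7)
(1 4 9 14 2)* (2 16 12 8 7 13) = (1 4 9 14 16 12 8 7 13 2) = [0, 4, 1, 3, 9, 5, 6, 13, 7, 14, 10, 11, 8, 2, 16, 15, 12]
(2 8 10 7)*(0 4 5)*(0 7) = [4, 1, 8, 3, 5, 7, 6, 2, 10, 9, 0] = (0 4 5 7 2 8 10)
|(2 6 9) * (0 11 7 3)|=|(0 11 7 3)(2 6 9)|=12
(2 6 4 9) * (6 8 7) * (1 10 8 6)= (1 10 8 7)(2 6 4 9)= [0, 10, 6, 3, 9, 5, 4, 1, 7, 2, 8]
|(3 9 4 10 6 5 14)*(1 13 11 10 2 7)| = 12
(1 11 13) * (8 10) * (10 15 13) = (1 11 10 8 15 13) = [0, 11, 2, 3, 4, 5, 6, 7, 15, 9, 8, 10, 12, 1, 14, 13]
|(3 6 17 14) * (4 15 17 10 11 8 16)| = 10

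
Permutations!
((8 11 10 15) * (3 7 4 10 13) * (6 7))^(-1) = ((3 6 7 4 10 15 8 11 13))^(-1) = (3 13 11 8 15 10 4 7 6)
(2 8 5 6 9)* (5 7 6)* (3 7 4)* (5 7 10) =[0, 1, 8, 10, 3, 7, 9, 6, 4, 2, 5] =(2 8 4 3 10 5 7 6 9)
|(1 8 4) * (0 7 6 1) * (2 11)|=6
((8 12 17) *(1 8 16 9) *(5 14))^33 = (1 17)(5 14)(8 16)(9 12)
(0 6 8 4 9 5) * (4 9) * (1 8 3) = (0 6 3 1 8 9 5) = [6, 8, 2, 1, 4, 0, 3, 7, 9, 5]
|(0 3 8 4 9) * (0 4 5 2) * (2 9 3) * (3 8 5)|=10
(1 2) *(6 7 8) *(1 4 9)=[0, 2, 4, 3, 9, 5, 7, 8, 6, 1]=(1 2 4 9)(6 7 8)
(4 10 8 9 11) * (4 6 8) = (4 10)(6 8 9 11) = [0, 1, 2, 3, 10, 5, 8, 7, 9, 11, 4, 6]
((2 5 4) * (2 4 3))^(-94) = ((2 5 3))^(-94) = (2 3 5)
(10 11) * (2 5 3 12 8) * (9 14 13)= (2 5 3 12 8)(9 14 13)(10 11)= [0, 1, 5, 12, 4, 3, 6, 7, 2, 14, 11, 10, 8, 9, 13]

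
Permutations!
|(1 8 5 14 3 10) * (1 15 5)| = 10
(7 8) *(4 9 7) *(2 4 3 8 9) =(2 4)(3 8)(7 9) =[0, 1, 4, 8, 2, 5, 6, 9, 3, 7]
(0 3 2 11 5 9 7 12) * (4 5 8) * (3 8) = (0 8 4 5 9 7 12)(2 11 3) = [8, 1, 11, 2, 5, 9, 6, 12, 4, 7, 10, 3, 0]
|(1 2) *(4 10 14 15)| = |(1 2)(4 10 14 15)| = 4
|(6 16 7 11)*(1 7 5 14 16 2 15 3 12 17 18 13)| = |(1 7 11 6 2 15 3 12 17 18 13)(5 14 16)| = 33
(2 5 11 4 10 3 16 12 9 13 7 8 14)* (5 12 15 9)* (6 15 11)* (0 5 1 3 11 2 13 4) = (0 5 6 15 9 4 10 11)(1 3 16 2 12)(7 8 14 13) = [5, 3, 12, 16, 10, 6, 15, 8, 14, 4, 11, 0, 1, 7, 13, 9, 2]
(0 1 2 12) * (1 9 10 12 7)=[9, 2, 7, 3, 4, 5, 6, 1, 8, 10, 12, 11, 0]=(0 9 10 12)(1 2 7)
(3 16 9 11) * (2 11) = (2 11 3 16 9) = [0, 1, 11, 16, 4, 5, 6, 7, 8, 2, 10, 3, 12, 13, 14, 15, 9]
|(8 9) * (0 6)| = |(0 6)(8 9)| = 2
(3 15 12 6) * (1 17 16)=(1 17 16)(3 15 12 6)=[0, 17, 2, 15, 4, 5, 3, 7, 8, 9, 10, 11, 6, 13, 14, 12, 1, 16]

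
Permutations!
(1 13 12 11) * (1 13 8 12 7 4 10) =(1 8 12 11 13 7 4 10) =[0, 8, 2, 3, 10, 5, 6, 4, 12, 9, 1, 13, 11, 7]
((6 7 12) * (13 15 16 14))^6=((6 7 12)(13 15 16 14))^6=(13 16)(14 15)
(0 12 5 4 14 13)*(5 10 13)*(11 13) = [12, 1, 2, 3, 14, 4, 6, 7, 8, 9, 11, 13, 10, 0, 5] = (0 12 10 11 13)(4 14 5)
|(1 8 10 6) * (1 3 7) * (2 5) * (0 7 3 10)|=4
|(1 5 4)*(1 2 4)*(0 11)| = 2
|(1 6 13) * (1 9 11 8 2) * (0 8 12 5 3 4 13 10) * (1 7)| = |(0 8 2 7 1 6 10)(3 4 13 9 11 12 5)| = 7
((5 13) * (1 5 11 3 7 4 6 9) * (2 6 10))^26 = (1 3 2 5 7 6 13 4 9 11 10)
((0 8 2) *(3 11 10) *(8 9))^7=(0 2 8 9)(3 11 10)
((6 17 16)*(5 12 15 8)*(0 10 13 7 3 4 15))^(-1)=(0 12 5 8 15 4 3 7 13 10)(6 16 17)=((0 10 13 7 3 4 15 8 5 12)(6 17 16))^(-1)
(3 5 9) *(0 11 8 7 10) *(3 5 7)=(0 11 8 3 7 10)(5 9)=[11, 1, 2, 7, 4, 9, 6, 10, 3, 5, 0, 8]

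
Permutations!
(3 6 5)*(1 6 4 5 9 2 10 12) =[0, 6, 10, 4, 5, 3, 9, 7, 8, 2, 12, 11, 1] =(1 6 9 2 10 12)(3 4 5)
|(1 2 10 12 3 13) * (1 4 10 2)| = 5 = |(3 13 4 10 12)|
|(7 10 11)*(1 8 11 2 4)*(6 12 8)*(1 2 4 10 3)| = 21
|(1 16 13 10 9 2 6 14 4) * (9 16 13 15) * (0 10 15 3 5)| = 40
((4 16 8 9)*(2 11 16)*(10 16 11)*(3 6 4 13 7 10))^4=((2 3 6 4)(7 10 16 8 9 13))^4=(7 9 16)(8 10 13)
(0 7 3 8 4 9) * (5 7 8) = (0 8 4 9)(3 5 7) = [8, 1, 2, 5, 9, 7, 6, 3, 4, 0]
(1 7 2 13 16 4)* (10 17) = (1 7 2 13 16 4)(10 17) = [0, 7, 13, 3, 1, 5, 6, 2, 8, 9, 17, 11, 12, 16, 14, 15, 4, 10]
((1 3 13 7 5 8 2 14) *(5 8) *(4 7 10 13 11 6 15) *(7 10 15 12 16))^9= ((1 3 11 6 12 16 7 8 2 14)(4 10 13 15))^9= (1 14 2 8 7 16 12 6 11 3)(4 10 13 15)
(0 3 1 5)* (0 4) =(0 3 1 5 4) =[3, 5, 2, 1, 0, 4]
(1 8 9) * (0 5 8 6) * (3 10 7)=(0 5 8 9 1 6)(3 10 7)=[5, 6, 2, 10, 4, 8, 0, 3, 9, 1, 7]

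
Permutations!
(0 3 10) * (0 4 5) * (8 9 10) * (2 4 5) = (0 3 8 9 10 5)(2 4) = [3, 1, 4, 8, 2, 0, 6, 7, 9, 10, 5]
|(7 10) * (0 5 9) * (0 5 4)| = |(0 4)(5 9)(7 10)| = 2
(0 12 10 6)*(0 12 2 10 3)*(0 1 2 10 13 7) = (0 10 6 12 3 1 2 13 7) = [10, 2, 13, 1, 4, 5, 12, 0, 8, 9, 6, 11, 3, 7]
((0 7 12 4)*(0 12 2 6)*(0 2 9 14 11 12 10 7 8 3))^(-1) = (0 3 8)(2 6)(4 12 11 14 9 7 10)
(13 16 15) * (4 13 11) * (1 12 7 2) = (1 12 7 2)(4 13 16 15 11) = [0, 12, 1, 3, 13, 5, 6, 2, 8, 9, 10, 4, 7, 16, 14, 11, 15]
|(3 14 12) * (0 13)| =6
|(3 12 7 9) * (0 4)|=|(0 4)(3 12 7 9)|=4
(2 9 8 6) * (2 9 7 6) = (2 7 6 9 8) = [0, 1, 7, 3, 4, 5, 9, 6, 2, 8]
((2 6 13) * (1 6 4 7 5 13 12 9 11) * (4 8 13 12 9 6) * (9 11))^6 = ((1 4 7 5 12 6 11)(2 8 13))^6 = (13)(1 11 6 12 5 7 4)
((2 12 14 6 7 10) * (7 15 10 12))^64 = (2 7 12 14 6 15 10) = ((2 7 12 14 6 15 10))^64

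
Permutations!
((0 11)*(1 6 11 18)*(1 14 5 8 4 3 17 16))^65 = ((0 18 14 5 8 4 3 17 16 1 6 11))^65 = (0 4 6 5 16 18 3 11 8 1 14 17)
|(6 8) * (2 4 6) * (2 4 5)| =6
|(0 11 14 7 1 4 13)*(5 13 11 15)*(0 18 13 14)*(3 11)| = |(0 15 5 14 7 1 4 3 11)(13 18)| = 18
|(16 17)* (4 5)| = |(4 5)(16 17)| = 2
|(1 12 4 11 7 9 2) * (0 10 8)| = |(0 10 8)(1 12 4 11 7 9 2)| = 21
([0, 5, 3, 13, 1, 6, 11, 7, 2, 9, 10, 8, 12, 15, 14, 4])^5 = (1 2)(3 5)(4 8)(6 13)(11 15)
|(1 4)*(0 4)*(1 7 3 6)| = |(0 4 7 3 6 1)| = 6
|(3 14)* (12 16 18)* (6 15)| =6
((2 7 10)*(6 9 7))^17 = ((2 6 9 7 10))^17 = (2 9 10 6 7)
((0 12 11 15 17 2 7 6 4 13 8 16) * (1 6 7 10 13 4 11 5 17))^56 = ((0 12 5 17 2 10 13 8 16)(1 6 11 15))^56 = (0 5 2 13 16 12 17 10 8)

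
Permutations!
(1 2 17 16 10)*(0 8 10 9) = [8, 2, 17, 3, 4, 5, 6, 7, 10, 0, 1, 11, 12, 13, 14, 15, 9, 16] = (0 8 10 1 2 17 16 9)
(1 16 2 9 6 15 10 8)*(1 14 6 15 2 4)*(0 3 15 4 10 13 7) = (0 3 15 13 7)(1 16 10 8 14 6 2 9 4) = [3, 16, 9, 15, 1, 5, 2, 0, 14, 4, 8, 11, 12, 7, 6, 13, 10]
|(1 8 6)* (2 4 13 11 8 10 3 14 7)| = |(1 10 3 14 7 2 4 13 11 8 6)| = 11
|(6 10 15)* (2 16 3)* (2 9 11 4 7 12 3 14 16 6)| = 12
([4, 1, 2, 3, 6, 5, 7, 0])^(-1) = [7, 1, 2, 3, 0, 5, 4, 6]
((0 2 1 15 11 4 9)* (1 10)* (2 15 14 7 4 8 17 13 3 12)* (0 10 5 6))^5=(0 13 6 17 5 8 2 11 12 15 3)(1 10 9 4 7 14)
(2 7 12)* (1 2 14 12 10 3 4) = (1 2 7 10 3 4)(12 14) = [0, 2, 7, 4, 1, 5, 6, 10, 8, 9, 3, 11, 14, 13, 12]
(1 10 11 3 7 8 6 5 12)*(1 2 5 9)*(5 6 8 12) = (1 10 11 3 7 12 2 6 9) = [0, 10, 6, 7, 4, 5, 9, 12, 8, 1, 11, 3, 2]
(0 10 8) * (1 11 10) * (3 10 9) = (0 1 11 9 3 10 8) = [1, 11, 2, 10, 4, 5, 6, 7, 0, 3, 8, 9]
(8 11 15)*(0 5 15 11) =[5, 1, 2, 3, 4, 15, 6, 7, 0, 9, 10, 11, 12, 13, 14, 8] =(0 5 15 8)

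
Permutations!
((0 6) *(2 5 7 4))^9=((0 6)(2 5 7 4))^9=(0 6)(2 5 7 4)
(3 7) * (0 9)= (0 9)(3 7)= [9, 1, 2, 7, 4, 5, 6, 3, 8, 0]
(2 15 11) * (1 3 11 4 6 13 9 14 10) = [0, 3, 15, 11, 6, 5, 13, 7, 8, 14, 1, 2, 12, 9, 10, 4] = (1 3 11 2 15 4 6 13 9 14 10)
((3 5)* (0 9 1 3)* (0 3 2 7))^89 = ((0 9 1 2 7)(3 5))^89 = (0 7 2 1 9)(3 5)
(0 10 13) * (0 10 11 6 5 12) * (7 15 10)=[11, 1, 2, 3, 4, 12, 5, 15, 8, 9, 13, 6, 0, 7, 14, 10]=(0 11 6 5 12)(7 15 10 13)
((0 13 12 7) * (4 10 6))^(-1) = (0 7 12 13)(4 6 10)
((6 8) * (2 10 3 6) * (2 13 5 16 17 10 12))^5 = (2 12)(3 16 8 10 5 6 17 13)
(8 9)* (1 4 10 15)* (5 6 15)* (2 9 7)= (1 4 10 5 6 15)(2 9 8 7)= [0, 4, 9, 3, 10, 6, 15, 2, 7, 8, 5, 11, 12, 13, 14, 1]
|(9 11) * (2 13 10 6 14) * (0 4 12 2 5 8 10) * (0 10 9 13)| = 8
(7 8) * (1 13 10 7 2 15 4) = (1 13 10 7 8 2 15 4) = [0, 13, 15, 3, 1, 5, 6, 8, 2, 9, 7, 11, 12, 10, 14, 4]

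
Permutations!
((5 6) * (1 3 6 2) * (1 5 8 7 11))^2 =((1 3 6 8 7 11)(2 5))^2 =(1 6 7)(3 8 11)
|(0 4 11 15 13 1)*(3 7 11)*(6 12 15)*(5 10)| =10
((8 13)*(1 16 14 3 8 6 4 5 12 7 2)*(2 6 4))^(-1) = (1 2 6 7 12 5 4 13 8 3 14 16)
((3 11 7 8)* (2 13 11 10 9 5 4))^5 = (2 3)(4 8)(5 7)(9 11)(10 13)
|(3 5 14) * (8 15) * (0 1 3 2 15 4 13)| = |(0 1 3 5 14 2 15 8 4 13)| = 10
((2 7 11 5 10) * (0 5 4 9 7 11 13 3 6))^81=((0 5 10 2 11 4 9 7 13 3 6))^81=(0 11 13 5 4 3 10 9 6 2 7)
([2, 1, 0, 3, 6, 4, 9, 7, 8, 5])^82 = [0, 1, 2, 3, 9, 6, 5, 7, 8, 4]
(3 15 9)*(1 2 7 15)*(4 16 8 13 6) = [0, 2, 7, 1, 16, 5, 4, 15, 13, 3, 10, 11, 12, 6, 14, 9, 8] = (1 2 7 15 9 3)(4 16 8 13 6)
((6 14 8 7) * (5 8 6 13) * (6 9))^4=((5 8 7 13)(6 14 9))^4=(6 14 9)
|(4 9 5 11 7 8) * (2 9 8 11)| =|(2 9 5)(4 8)(7 11)| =6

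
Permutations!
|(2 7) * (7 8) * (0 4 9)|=3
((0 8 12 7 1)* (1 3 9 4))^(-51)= ((0 8 12 7 3 9 4 1))^(-51)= (0 9 12 1 3 8 4 7)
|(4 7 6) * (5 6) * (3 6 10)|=|(3 6 4 7 5 10)|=6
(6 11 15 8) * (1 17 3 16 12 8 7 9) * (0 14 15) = (0 14 15 7 9 1 17 3 16 12 8 6 11) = [14, 17, 2, 16, 4, 5, 11, 9, 6, 1, 10, 0, 8, 13, 15, 7, 12, 3]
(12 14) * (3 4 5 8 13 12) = (3 4 5 8 13 12 14) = [0, 1, 2, 4, 5, 8, 6, 7, 13, 9, 10, 11, 14, 12, 3]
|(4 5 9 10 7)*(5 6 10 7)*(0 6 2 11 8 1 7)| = |(0 6 10 5 9)(1 7 4 2 11 8)| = 30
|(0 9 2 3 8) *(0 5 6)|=7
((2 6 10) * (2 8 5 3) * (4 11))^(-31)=(2 3 5 8 10 6)(4 11)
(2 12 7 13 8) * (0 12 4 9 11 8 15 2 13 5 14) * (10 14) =(0 12 7 5 10 14)(2 4 9 11 8 13 15) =[12, 1, 4, 3, 9, 10, 6, 5, 13, 11, 14, 8, 7, 15, 0, 2]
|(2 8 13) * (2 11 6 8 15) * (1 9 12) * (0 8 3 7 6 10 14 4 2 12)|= 12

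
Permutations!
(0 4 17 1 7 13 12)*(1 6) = (0 4 17 6 1 7 13 12) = [4, 7, 2, 3, 17, 5, 1, 13, 8, 9, 10, 11, 0, 12, 14, 15, 16, 6]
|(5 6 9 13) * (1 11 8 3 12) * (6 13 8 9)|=6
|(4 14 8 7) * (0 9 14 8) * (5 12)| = |(0 9 14)(4 8 7)(5 12)| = 6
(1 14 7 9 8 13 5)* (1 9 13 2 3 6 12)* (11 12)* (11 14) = (1 11 12)(2 3 6 14 7 13 5 9 8) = [0, 11, 3, 6, 4, 9, 14, 13, 2, 8, 10, 12, 1, 5, 7]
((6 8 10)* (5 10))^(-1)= (5 8 6 10)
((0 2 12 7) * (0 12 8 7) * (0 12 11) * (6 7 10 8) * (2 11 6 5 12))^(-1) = (0 11)(2 12 5)(6 7)(8 10)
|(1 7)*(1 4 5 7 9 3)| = |(1 9 3)(4 5 7)| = 3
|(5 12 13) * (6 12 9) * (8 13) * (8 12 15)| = |(5 9 6 15 8 13)| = 6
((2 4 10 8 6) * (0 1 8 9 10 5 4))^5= ((0 1 8 6 2)(4 5)(9 10))^5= (4 5)(9 10)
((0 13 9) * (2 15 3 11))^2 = (0 9 13)(2 3)(11 15)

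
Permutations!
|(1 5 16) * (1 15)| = 4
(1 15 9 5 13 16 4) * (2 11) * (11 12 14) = (1 15 9 5 13 16 4)(2 12 14 11) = [0, 15, 12, 3, 1, 13, 6, 7, 8, 5, 10, 2, 14, 16, 11, 9, 4]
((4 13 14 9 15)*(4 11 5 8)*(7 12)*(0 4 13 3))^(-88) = (0 3 4)(5 14 11 13 15 8 9)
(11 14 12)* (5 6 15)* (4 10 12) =(4 10 12 11 14)(5 6 15) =[0, 1, 2, 3, 10, 6, 15, 7, 8, 9, 12, 14, 11, 13, 4, 5]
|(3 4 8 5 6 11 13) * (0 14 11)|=|(0 14 11 13 3 4 8 5 6)|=9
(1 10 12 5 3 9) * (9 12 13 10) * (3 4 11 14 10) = (1 9)(3 12 5 4 11 14 10 13) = [0, 9, 2, 12, 11, 4, 6, 7, 8, 1, 13, 14, 5, 3, 10]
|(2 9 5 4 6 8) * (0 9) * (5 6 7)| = 15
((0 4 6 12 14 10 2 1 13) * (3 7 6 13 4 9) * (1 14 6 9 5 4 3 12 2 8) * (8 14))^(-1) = (0 13 4 5)(1 8 2 6 12 9 7 3)(10 14)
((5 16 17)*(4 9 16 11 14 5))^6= (4 16)(9 17)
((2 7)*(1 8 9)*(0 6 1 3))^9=(0 8)(1 3)(2 7)(6 9)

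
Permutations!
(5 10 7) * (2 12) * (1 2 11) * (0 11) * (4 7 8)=(0 11 1 2 12)(4 7 5 10 8)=[11, 2, 12, 3, 7, 10, 6, 5, 4, 9, 8, 1, 0]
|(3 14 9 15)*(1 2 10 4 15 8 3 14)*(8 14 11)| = |(1 2 10 4 15 11 8 3)(9 14)| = 8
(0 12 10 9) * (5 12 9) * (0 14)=(0 9 14)(5 12 10)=[9, 1, 2, 3, 4, 12, 6, 7, 8, 14, 5, 11, 10, 13, 0]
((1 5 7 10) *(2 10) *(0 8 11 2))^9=(0 8 11 2 10 1 5 7)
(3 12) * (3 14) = (3 12 14) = [0, 1, 2, 12, 4, 5, 6, 7, 8, 9, 10, 11, 14, 13, 3]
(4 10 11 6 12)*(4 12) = (12)(4 10 11 6) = [0, 1, 2, 3, 10, 5, 4, 7, 8, 9, 11, 6, 12]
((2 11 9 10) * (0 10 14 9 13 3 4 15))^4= ((0 10 2 11 13 3 4 15)(9 14))^4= (0 13)(2 4)(3 10)(11 15)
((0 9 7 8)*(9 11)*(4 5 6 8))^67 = (0 7 6 11 4 8 9 5)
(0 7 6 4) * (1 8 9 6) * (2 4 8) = (0 7 1 2 4)(6 8 9) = [7, 2, 4, 3, 0, 5, 8, 1, 9, 6]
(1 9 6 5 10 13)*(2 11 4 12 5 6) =(1 9 2 11 4 12 5 10 13) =[0, 9, 11, 3, 12, 10, 6, 7, 8, 2, 13, 4, 5, 1]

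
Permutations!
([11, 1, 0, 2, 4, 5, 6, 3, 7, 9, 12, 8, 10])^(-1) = (0 2 3 7 8 11)(10 12)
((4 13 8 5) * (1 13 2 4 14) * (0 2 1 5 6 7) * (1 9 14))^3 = (0 9 1 6 2 14 13 7 4 5 8)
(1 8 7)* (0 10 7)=[10, 8, 2, 3, 4, 5, 6, 1, 0, 9, 7]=(0 10 7 1 8)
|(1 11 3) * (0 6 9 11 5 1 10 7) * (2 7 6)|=|(0 2 7)(1 5)(3 10 6 9 11)|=30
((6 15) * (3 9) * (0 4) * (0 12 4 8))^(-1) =(0 8)(3 9)(4 12)(6 15)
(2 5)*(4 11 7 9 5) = (2 4 11 7 9 5) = [0, 1, 4, 3, 11, 2, 6, 9, 8, 5, 10, 7]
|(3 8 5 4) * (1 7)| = 4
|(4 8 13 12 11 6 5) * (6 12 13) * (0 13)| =4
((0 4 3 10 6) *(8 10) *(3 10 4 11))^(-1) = ((0 11 3 8 4 10 6))^(-1) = (0 6 10 4 8 3 11)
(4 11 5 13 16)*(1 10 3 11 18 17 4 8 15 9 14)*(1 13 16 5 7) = (1 10 3 11 7)(4 18 17)(5 16 8 15 9 14 13) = [0, 10, 2, 11, 18, 16, 6, 1, 15, 14, 3, 7, 12, 5, 13, 9, 8, 4, 17]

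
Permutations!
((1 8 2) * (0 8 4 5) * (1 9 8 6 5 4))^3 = (9) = ((0 6 5)(2 9 8))^3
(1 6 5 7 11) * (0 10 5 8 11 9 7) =(0 10 5)(1 6 8 11)(7 9) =[10, 6, 2, 3, 4, 0, 8, 9, 11, 7, 5, 1]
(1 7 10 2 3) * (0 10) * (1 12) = (0 10 2 3 12 1 7) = [10, 7, 3, 12, 4, 5, 6, 0, 8, 9, 2, 11, 1]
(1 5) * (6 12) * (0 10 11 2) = (0 10 11 2)(1 5)(6 12) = [10, 5, 0, 3, 4, 1, 12, 7, 8, 9, 11, 2, 6]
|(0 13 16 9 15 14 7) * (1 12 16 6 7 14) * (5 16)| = 12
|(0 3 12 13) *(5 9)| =4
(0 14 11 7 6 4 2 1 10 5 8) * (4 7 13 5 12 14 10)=(0 10 12 14 11 13 5 8)(1 4 2)(6 7)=[10, 4, 1, 3, 2, 8, 7, 6, 0, 9, 12, 13, 14, 5, 11]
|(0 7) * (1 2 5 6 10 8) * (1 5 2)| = |(0 7)(5 6 10 8)| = 4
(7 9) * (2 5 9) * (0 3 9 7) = (0 3 9)(2 5 7) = [3, 1, 5, 9, 4, 7, 6, 2, 8, 0]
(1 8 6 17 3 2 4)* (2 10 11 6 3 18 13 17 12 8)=[0, 2, 4, 10, 1, 5, 12, 7, 3, 9, 11, 6, 8, 17, 14, 15, 16, 18, 13]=(1 2 4)(3 10 11 6 12 8)(13 17 18)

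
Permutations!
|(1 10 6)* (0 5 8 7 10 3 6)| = 15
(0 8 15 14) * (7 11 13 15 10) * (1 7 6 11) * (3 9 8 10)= (0 10 6 11 13 15 14)(1 7)(3 9 8)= [10, 7, 2, 9, 4, 5, 11, 1, 3, 8, 6, 13, 12, 15, 0, 14]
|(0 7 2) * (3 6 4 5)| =12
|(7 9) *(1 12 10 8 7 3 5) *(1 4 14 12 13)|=18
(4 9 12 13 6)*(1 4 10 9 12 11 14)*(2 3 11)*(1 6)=(1 4 12 13)(2 3 11 14 6 10 9)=[0, 4, 3, 11, 12, 5, 10, 7, 8, 2, 9, 14, 13, 1, 6]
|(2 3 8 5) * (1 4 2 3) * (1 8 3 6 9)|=7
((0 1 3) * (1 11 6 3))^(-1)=(0 3 6 11)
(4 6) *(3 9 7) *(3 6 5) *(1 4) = (1 4 5 3 9 7 6) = [0, 4, 2, 9, 5, 3, 1, 6, 8, 7]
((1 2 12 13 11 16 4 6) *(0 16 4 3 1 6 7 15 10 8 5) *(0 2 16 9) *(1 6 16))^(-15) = (16)(0 9)(2 7)(4 5)(8 11)(10 13)(12 15) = ((0 9)(2 12 13 11 4 7 15 10 8 5)(3 6 16))^(-15)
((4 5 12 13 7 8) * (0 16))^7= ((0 16)(4 5 12 13 7 8))^7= (0 16)(4 5 12 13 7 8)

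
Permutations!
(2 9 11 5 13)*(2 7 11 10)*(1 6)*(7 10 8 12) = (1 6)(2 9 8 12 7 11 5 13 10) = [0, 6, 9, 3, 4, 13, 1, 11, 12, 8, 2, 5, 7, 10]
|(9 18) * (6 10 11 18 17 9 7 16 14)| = |(6 10 11 18 7 16 14)(9 17)| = 14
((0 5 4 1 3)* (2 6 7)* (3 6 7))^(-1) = (0 3 6 1 4 5)(2 7)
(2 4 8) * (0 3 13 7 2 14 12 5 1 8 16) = (0 3 13 7 2 4 16)(1 8 14 12 5) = [3, 8, 4, 13, 16, 1, 6, 2, 14, 9, 10, 11, 5, 7, 12, 15, 0]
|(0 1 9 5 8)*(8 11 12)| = 7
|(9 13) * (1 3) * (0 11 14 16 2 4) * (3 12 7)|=12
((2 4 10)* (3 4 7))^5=(10)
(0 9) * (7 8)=(0 9)(7 8)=[9, 1, 2, 3, 4, 5, 6, 8, 7, 0]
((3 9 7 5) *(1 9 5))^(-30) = (9) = ((1 9 7)(3 5))^(-30)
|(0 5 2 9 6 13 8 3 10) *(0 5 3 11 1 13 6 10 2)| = |(0 3 2 9 10 5)(1 13 8 11)| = 12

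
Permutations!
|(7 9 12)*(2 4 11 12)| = 6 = |(2 4 11 12 7 9)|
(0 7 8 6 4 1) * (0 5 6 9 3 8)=[7, 5, 2, 8, 1, 6, 4, 0, 9, 3]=(0 7)(1 5 6 4)(3 8 9)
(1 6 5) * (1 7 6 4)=(1 4)(5 7 6)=[0, 4, 2, 3, 1, 7, 5, 6]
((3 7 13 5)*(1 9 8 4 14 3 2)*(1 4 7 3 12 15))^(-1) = ((1 9 8 7 13 5 2 4 14 12 15))^(-1) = (1 15 12 14 4 2 5 13 7 8 9)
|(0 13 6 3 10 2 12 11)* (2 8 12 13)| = 9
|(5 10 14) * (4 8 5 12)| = 6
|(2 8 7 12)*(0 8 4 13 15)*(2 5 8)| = |(0 2 4 13 15)(5 8 7 12)| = 20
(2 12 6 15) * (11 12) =[0, 1, 11, 3, 4, 5, 15, 7, 8, 9, 10, 12, 6, 13, 14, 2] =(2 11 12 6 15)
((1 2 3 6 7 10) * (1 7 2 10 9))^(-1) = ((1 10 7 9)(2 3 6))^(-1) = (1 9 7 10)(2 6 3)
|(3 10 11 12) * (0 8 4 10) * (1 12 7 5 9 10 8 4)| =30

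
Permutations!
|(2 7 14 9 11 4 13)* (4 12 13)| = 7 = |(2 7 14 9 11 12 13)|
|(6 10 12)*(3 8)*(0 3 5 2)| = 15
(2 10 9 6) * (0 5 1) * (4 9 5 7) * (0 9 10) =(0 7 4 10 5 1 9 6 2) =[7, 9, 0, 3, 10, 1, 2, 4, 8, 6, 5]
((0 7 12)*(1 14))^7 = ((0 7 12)(1 14))^7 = (0 7 12)(1 14)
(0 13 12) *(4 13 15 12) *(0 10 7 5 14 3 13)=(0 15 12 10 7 5 14 3 13 4)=[15, 1, 2, 13, 0, 14, 6, 5, 8, 9, 7, 11, 10, 4, 3, 12]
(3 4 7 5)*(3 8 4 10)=[0, 1, 2, 10, 7, 8, 6, 5, 4, 9, 3]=(3 10)(4 7 5 8)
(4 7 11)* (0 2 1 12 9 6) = [2, 12, 1, 3, 7, 5, 0, 11, 8, 6, 10, 4, 9] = (0 2 1 12 9 6)(4 7 11)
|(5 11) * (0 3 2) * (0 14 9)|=10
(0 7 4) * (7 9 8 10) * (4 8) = (0 9 4)(7 8 10) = [9, 1, 2, 3, 0, 5, 6, 8, 10, 4, 7]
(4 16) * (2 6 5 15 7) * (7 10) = (2 6 5 15 10 7)(4 16) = [0, 1, 6, 3, 16, 15, 5, 2, 8, 9, 7, 11, 12, 13, 14, 10, 4]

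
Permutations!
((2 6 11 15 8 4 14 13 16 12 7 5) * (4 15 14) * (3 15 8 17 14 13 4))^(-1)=(2 5 7 12 16 13 11 6)(3 4 14 17 15)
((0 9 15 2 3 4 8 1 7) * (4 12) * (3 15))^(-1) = ((0 9 3 12 4 8 1 7)(2 15))^(-1) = (0 7 1 8 4 12 3 9)(2 15)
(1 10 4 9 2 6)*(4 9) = (1 10 9 2 6) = [0, 10, 6, 3, 4, 5, 1, 7, 8, 2, 9]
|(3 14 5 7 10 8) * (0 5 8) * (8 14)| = 4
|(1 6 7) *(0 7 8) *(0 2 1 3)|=12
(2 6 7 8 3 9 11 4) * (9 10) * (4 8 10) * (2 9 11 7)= [0, 1, 6, 4, 9, 5, 2, 10, 3, 7, 11, 8]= (2 6)(3 4 9 7 10 11 8)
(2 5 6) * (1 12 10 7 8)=[0, 12, 5, 3, 4, 6, 2, 8, 1, 9, 7, 11, 10]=(1 12 10 7 8)(2 5 6)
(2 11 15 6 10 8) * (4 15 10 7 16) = [0, 1, 11, 3, 15, 5, 7, 16, 2, 9, 8, 10, 12, 13, 14, 6, 4] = (2 11 10 8)(4 15 6 7 16)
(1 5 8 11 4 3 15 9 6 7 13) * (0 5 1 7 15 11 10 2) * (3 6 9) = (0 5 8 10 2)(3 11 4 6 15)(7 13) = [5, 1, 0, 11, 6, 8, 15, 13, 10, 9, 2, 4, 12, 7, 14, 3]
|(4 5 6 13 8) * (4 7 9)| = |(4 5 6 13 8 7 9)| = 7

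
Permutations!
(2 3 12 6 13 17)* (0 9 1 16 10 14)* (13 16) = (0 9 1 13 17 2 3 12 6 16 10 14) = [9, 13, 3, 12, 4, 5, 16, 7, 8, 1, 14, 11, 6, 17, 0, 15, 10, 2]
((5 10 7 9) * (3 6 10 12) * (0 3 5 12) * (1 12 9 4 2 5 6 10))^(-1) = ((0 3 10 7 4 2 5)(1 12 6))^(-1) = (0 5 2 4 7 10 3)(1 6 12)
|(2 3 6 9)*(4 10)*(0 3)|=10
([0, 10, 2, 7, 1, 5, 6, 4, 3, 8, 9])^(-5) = [0, 9, 2, 4, 10, 5, 6, 1, 7, 3, 8]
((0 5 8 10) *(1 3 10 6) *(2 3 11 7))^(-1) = (0 10 3 2 7 11 1 6 8 5)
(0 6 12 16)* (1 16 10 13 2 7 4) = (0 6 12 10 13 2 7 4 1 16) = [6, 16, 7, 3, 1, 5, 12, 4, 8, 9, 13, 11, 10, 2, 14, 15, 0]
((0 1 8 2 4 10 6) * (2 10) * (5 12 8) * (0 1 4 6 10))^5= (0 5 2 8 1 4 12 6)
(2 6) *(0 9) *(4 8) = (0 9)(2 6)(4 8) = [9, 1, 6, 3, 8, 5, 2, 7, 4, 0]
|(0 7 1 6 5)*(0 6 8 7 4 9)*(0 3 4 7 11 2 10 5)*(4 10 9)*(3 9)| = |(0 7 1 8 11 2 3 10 5 6)| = 10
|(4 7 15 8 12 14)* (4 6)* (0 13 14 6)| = 6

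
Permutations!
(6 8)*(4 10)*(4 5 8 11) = [0, 1, 2, 3, 10, 8, 11, 7, 6, 9, 5, 4] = (4 10 5 8 6 11)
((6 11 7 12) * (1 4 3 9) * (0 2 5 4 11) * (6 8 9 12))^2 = (0 5 3 8 1 7)(2 4 12 9 11 6)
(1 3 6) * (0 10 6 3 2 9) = [10, 2, 9, 3, 4, 5, 1, 7, 8, 0, 6] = (0 10 6 1 2 9)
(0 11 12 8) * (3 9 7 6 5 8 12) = [11, 1, 2, 9, 4, 8, 5, 6, 0, 7, 10, 3, 12] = (12)(0 11 3 9 7 6 5 8)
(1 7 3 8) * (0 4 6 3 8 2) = (0 4 6 3 2)(1 7 8) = [4, 7, 0, 2, 6, 5, 3, 8, 1]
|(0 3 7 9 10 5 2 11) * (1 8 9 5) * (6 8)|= 30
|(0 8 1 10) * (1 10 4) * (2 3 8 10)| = 6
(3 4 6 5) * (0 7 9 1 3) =[7, 3, 2, 4, 6, 0, 5, 9, 8, 1] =(0 7 9 1 3 4 6 5)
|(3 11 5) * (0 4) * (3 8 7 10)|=|(0 4)(3 11 5 8 7 10)|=6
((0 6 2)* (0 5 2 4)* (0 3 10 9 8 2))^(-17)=((0 6 4 3 10 9 8 2 5))^(-17)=(0 6 4 3 10 9 8 2 5)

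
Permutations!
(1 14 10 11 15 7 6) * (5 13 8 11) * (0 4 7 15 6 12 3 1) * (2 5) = (15)(0 4 7 12 3 1 14 10 2 5 13 8 11 6) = [4, 14, 5, 1, 7, 13, 0, 12, 11, 9, 2, 6, 3, 8, 10, 15]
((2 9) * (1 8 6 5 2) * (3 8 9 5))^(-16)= (9)(3 6 8)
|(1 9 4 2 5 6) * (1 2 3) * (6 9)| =7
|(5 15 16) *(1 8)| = |(1 8)(5 15 16)| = 6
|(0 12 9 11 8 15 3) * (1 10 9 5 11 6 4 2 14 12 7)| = |(0 7 1 10 9 6 4 2 14 12 5 11 8 15 3)| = 15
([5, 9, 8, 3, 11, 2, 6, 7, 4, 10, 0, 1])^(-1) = [10, 11, 5, 3, 8, 0, 6, 7, 2, 1, 9, 4]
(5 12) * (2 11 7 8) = (2 11 7 8)(5 12) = [0, 1, 11, 3, 4, 12, 6, 8, 2, 9, 10, 7, 5]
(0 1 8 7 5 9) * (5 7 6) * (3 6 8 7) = [1, 7, 2, 6, 4, 9, 5, 3, 8, 0] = (0 1 7 3 6 5 9)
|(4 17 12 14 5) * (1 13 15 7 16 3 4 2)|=12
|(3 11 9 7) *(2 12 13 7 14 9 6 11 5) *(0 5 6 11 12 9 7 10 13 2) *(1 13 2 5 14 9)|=28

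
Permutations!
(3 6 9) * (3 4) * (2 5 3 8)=[0, 1, 5, 6, 8, 3, 9, 7, 2, 4]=(2 5 3 6 9 4 8)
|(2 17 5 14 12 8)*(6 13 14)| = 8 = |(2 17 5 6 13 14 12 8)|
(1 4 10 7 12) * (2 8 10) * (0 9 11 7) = [9, 4, 8, 3, 2, 5, 6, 12, 10, 11, 0, 7, 1] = (0 9 11 7 12 1 4 2 8 10)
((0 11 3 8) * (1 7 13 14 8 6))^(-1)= (0 8 14 13 7 1 6 3 11)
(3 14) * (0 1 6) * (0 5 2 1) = (1 6 5 2)(3 14) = [0, 6, 1, 14, 4, 2, 5, 7, 8, 9, 10, 11, 12, 13, 3]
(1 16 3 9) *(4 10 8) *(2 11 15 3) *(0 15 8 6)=(0 15 3 9 1 16 2 11 8 4 10 6)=[15, 16, 11, 9, 10, 5, 0, 7, 4, 1, 6, 8, 12, 13, 14, 3, 2]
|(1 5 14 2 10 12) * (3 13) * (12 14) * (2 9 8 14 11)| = 6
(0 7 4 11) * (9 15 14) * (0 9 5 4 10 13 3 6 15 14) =(0 7 10 13 3 6 15)(4 11 9 14 5) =[7, 1, 2, 6, 11, 4, 15, 10, 8, 14, 13, 9, 12, 3, 5, 0]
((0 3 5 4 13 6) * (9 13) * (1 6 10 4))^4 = (13)(0 6 1 5 3)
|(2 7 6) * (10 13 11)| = |(2 7 6)(10 13 11)| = 3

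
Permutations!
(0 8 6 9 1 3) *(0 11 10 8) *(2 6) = [0, 3, 6, 11, 4, 5, 9, 7, 2, 1, 8, 10] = (1 3 11 10 8 2 6 9)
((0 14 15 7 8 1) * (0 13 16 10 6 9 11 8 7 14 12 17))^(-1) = (0 17 12)(1 8 11 9 6 10 16 13)(14 15)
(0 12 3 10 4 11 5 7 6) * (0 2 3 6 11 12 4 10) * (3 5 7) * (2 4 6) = [6, 1, 5, 0, 12, 3, 4, 11, 8, 9, 10, 7, 2] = (0 6 4 12 2 5 3)(7 11)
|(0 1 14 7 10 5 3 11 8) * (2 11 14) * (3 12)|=30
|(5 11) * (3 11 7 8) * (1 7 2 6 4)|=9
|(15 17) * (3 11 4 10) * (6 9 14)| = |(3 11 4 10)(6 9 14)(15 17)| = 12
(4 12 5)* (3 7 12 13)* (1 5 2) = [0, 5, 1, 7, 13, 4, 6, 12, 8, 9, 10, 11, 2, 3] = (1 5 4 13 3 7 12 2)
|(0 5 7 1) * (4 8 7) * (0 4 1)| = |(0 5 1 4 8 7)| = 6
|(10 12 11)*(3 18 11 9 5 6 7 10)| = 6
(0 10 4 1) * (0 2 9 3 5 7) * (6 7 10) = [6, 2, 9, 5, 1, 10, 7, 0, 8, 3, 4] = (0 6 7)(1 2 9 3 5 10 4)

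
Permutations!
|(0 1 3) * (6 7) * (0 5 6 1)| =5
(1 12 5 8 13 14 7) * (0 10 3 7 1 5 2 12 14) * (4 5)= (0 10 3 7 4 5 8 13)(1 14)(2 12)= [10, 14, 12, 7, 5, 8, 6, 4, 13, 9, 3, 11, 2, 0, 1]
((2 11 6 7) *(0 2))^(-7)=((0 2 11 6 7))^(-7)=(0 6 2 7 11)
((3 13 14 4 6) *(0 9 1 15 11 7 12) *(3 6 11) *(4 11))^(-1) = (0 12 7 11 14 13 3 15 1 9)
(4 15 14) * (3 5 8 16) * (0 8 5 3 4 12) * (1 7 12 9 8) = (0 1 7 12)(4 15 14 9 8 16) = [1, 7, 2, 3, 15, 5, 6, 12, 16, 8, 10, 11, 0, 13, 9, 14, 4]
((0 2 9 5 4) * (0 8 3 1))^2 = (0 9 4 3)(1 2 5 8)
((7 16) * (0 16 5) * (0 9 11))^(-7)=((0 16 7 5 9 11))^(-7)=(0 11 9 5 7 16)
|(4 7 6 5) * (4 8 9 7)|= |(5 8 9 7 6)|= 5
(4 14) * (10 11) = (4 14)(10 11) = [0, 1, 2, 3, 14, 5, 6, 7, 8, 9, 11, 10, 12, 13, 4]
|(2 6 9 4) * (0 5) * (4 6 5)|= 4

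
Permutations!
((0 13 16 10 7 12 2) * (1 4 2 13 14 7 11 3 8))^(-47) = ((0 14 7 12 13 16 10 11 3 8 1 4 2))^(-47) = (0 16 1 7 11 2 13 8 14 10 4 12 3)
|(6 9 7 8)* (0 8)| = 5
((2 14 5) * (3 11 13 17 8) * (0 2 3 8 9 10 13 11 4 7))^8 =(17)(0 2 14 5 3 4 7)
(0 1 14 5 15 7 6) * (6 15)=(0 1 14 5 6)(7 15)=[1, 14, 2, 3, 4, 6, 0, 15, 8, 9, 10, 11, 12, 13, 5, 7]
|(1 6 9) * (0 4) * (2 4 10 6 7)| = |(0 10 6 9 1 7 2 4)| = 8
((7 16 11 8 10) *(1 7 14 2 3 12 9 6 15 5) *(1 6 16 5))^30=((1 7 5 6 15)(2 3 12 9 16 11 8 10 14))^30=(2 9 8)(3 16 10)(11 14 12)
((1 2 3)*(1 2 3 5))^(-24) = ((1 3 2 5))^(-24) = (5)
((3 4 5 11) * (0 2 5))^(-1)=((0 2 5 11 3 4))^(-1)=(0 4 3 11 5 2)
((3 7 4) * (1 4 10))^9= (1 10 7 3 4)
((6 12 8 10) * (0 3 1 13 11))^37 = ((0 3 1 13 11)(6 12 8 10))^37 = (0 1 11 3 13)(6 12 8 10)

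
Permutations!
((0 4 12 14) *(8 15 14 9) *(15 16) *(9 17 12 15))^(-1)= (0 14 15 4)(8 9 16)(12 17)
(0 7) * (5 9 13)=(0 7)(5 9 13)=[7, 1, 2, 3, 4, 9, 6, 0, 8, 13, 10, 11, 12, 5]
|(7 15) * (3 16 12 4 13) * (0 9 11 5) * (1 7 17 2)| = 20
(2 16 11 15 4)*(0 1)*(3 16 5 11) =[1, 0, 5, 16, 2, 11, 6, 7, 8, 9, 10, 15, 12, 13, 14, 4, 3] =(0 1)(2 5 11 15 4)(3 16)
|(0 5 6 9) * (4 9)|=|(0 5 6 4 9)|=5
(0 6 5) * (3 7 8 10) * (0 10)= (0 6 5 10 3 7 8)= [6, 1, 2, 7, 4, 10, 5, 8, 0, 9, 3]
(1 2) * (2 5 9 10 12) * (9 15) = [0, 5, 1, 3, 4, 15, 6, 7, 8, 10, 12, 11, 2, 13, 14, 9] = (1 5 15 9 10 12 2)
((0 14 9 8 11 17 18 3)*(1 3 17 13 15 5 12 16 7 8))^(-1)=((0 14 9 1 3)(5 12 16 7 8 11 13 15)(17 18))^(-1)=(0 3 1 9 14)(5 15 13 11 8 7 16 12)(17 18)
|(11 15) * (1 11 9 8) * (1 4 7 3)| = |(1 11 15 9 8 4 7 3)| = 8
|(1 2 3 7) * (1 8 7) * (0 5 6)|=6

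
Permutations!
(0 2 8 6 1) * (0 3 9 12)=(0 2 8 6 1 3 9 12)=[2, 3, 8, 9, 4, 5, 1, 7, 6, 12, 10, 11, 0]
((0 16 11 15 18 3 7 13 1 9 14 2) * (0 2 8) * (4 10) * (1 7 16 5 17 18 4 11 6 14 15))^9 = ((0 5 17 18 3 16 6 14 8)(1 9 15 4 10 11)(7 13))^9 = (18)(1 4)(7 13)(9 10)(11 15)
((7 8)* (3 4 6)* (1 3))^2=(8)(1 4)(3 6)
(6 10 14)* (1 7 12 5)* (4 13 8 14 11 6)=(1 7 12 5)(4 13 8 14)(6 10 11)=[0, 7, 2, 3, 13, 1, 10, 12, 14, 9, 11, 6, 5, 8, 4]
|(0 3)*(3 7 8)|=|(0 7 8 3)|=4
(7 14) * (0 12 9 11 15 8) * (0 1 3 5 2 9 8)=(0 12 8 1 3 5 2 9 11 15)(7 14)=[12, 3, 9, 5, 4, 2, 6, 14, 1, 11, 10, 15, 8, 13, 7, 0]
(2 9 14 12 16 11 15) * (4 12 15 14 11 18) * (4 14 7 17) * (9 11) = (2 11 7 17 4 12 16 18 14 15) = [0, 1, 11, 3, 12, 5, 6, 17, 8, 9, 10, 7, 16, 13, 15, 2, 18, 4, 14]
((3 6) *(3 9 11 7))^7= ((3 6 9 11 7))^7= (3 9 7 6 11)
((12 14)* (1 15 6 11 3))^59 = ((1 15 6 11 3)(12 14))^59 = (1 3 11 6 15)(12 14)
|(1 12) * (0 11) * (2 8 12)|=|(0 11)(1 2 8 12)|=4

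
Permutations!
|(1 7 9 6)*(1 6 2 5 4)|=6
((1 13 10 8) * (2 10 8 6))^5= (1 8 13)(2 6 10)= ((1 13 8)(2 10 6))^5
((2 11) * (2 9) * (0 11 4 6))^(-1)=(0 6 4 2 9 11)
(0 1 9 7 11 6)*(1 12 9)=(0 12 9 7 11 6)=[12, 1, 2, 3, 4, 5, 0, 11, 8, 7, 10, 6, 9]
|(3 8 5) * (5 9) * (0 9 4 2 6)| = 8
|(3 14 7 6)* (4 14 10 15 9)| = 8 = |(3 10 15 9 4 14 7 6)|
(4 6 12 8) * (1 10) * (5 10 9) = (1 9 5 10)(4 6 12 8) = [0, 9, 2, 3, 6, 10, 12, 7, 4, 5, 1, 11, 8]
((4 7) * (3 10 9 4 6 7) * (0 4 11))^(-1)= ((0 4 3 10 9 11)(6 7))^(-1)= (0 11 9 10 3 4)(6 7)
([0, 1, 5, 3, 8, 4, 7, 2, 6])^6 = [0, 1, 2, 3, 4, 5, 6, 7, 8]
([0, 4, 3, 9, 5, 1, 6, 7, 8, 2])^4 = [0, 4, 3, 9, 5, 1, 6, 7, 8, 2]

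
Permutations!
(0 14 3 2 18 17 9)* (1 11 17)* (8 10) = (0 14 3 2 18 1 11 17 9)(8 10) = [14, 11, 18, 2, 4, 5, 6, 7, 10, 0, 8, 17, 12, 13, 3, 15, 16, 9, 1]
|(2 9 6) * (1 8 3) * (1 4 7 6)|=8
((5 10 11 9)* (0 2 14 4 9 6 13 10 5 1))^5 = ((0 2 14 4 9 1)(6 13 10 11))^5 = (0 1 9 4 14 2)(6 13 10 11)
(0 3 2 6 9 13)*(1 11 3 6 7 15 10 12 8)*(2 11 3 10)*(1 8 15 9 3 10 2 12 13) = (0 6 3 11 2 7 9 1 10 13)(12 15) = [6, 10, 7, 11, 4, 5, 3, 9, 8, 1, 13, 2, 15, 0, 14, 12]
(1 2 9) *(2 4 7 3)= (1 4 7 3 2 9)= [0, 4, 9, 2, 7, 5, 6, 3, 8, 1]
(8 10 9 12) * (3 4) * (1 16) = (1 16)(3 4)(8 10 9 12) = [0, 16, 2, 4, 3, 5, 6, 7, 10, 12, 9, 11, 8, 13, 14, 15, 1]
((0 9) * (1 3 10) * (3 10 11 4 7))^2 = (3 4)(7 11)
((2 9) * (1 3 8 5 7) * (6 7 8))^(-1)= (1 7 6 3)(2 9)(5 8)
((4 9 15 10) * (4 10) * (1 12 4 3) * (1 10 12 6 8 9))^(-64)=((1 6 8 9 15 3 10 12 4))^(-64)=(1 4 12 10 3 15 9 8 6)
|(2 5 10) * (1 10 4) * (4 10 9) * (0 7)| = |(0 7)(1 9 4)(2 5 10)| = 6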